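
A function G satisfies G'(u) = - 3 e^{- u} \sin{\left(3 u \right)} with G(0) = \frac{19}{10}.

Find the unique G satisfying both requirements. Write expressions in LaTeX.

A first test for any G(u): its u-derivative must equal the given G'(u).
A general antiderivative is \frac{3 e^{- u} \sin{\left(3 u \right)}}{10} + \frac{9 e^{- u} \cos{\left(3 u \right)}}{10} + C.
The condition gives C = \frac{19}{10} - (\frac{9}{10}) = 1.
So G(u) = 1 + \frac{3 e^{- u} \sin{\left(3 u \right)}}{10} + \frac{9 e^{- u} \cos{\left(3 u \right)}}{10}.
Check: d/du[1 + \frac{3 e^{- u} \sin{\left(3 u \right)}}{10} + \frac{9 e^{- u} \cos{\left(3 u \right)}}{10}] = - 3 e^{- u} \sin{\left(3 u \right)} = G'(u).

G(u) = 1 + \frac{3 e^{- u} \sin{\left(3 u \right)}}{10} + \frac{9 e^{- u} \cos{\left(3 u \right)}}{10}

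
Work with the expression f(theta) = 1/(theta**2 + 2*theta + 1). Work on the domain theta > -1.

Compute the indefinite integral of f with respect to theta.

F(theta) = -1/(theta + 1) + C

Differentiate the proposed F(theta) back; it has to land on f(theta) exactly.
Check: d/dtheta[-1/(theta + 1)] = 1/(theta**2 + 2*theta + 1) = f(theta).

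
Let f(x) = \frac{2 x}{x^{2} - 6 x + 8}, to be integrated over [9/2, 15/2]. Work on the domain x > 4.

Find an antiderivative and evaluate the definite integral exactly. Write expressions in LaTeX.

Antiderivative: F(x) = 4 \log{\left(x - 4 \right)} - 2 \log{\left(x - 2 \right)}; value = - 2 \log{\left(\frac{11}{2} \right)} + 2 \log{\left(\frac{5}{2} \right)} + 4 \log{\left(2 \right)} + 4 \log{\left(\frac{7}{2} \right)}

The denominator factors as \left(x - 4\right) \left(x - 2\right); partial fractions split f into directly integrable pieces: - \frac{2}{x - 2} + \frac{4}{x - 4}.
F(x) = 4 \log{\left(x - 4 \right)} - 2 \log{\left(x - 2 \right)} is an antiderivative of f.
Check: d/dx[4 \log{\left(x - 4 \right)} - 2 \log{\left(x - 2 \right)}] = \frac{2 x}{x^{2} - 6 x + 8} = f(x).
F(15/2) = - 2 \log{\left(\frac{11}{2} \right)} + 4 \log{\left(\frac{7}{2} \right)}; F(9/2) = - 4 \log{\left(2 \right)} - 2 \log{\left(\frac{5}{2} \right)}.
Integral = F(15/2) - F(9/2) = - 2 \log{\left(\frac{11}{2} \right)} + 2 \log{\left(\frac{5}{2} \right)} + 4 \log{\left(2 \right)} + 4 \log{\left(\frac{7}{2} \right)}.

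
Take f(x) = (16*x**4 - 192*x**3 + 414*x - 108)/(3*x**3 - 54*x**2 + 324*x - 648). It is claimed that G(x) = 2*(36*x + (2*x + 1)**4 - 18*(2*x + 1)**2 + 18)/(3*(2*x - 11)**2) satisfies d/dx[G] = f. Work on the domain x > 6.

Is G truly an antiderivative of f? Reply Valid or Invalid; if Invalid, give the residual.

Invalid: d/dx[G] - f = (64*x**6 - 2208*x**5 + 31728*x**4 - 191080*x**3 + 370620*x**2 + 214722*x - 275076)/(24*x**6 - 828*x**5 + 11898*x**4 - 91149*x**3 + 392634*x**2 - 901692*x + 862488), which is not 0.

d/dx[G] = (128*x**4 - 1280*x**3 - 2112*x**2 + 2224*x + 608)/(24*x**3 - 396*x**2 + 2178*x - 3993)
d/dx[G] - f(x) = (64*x**6 - 2208*x**5 + 31728*x**4 - 191080*x**3 + 370620*x**2 + 214722*x - 275076)/(24*x**6 - 828*x**5 + 11898*x**4 - 91149*x**3 + 392634*x**2 - 901692*x + 862488) != 0.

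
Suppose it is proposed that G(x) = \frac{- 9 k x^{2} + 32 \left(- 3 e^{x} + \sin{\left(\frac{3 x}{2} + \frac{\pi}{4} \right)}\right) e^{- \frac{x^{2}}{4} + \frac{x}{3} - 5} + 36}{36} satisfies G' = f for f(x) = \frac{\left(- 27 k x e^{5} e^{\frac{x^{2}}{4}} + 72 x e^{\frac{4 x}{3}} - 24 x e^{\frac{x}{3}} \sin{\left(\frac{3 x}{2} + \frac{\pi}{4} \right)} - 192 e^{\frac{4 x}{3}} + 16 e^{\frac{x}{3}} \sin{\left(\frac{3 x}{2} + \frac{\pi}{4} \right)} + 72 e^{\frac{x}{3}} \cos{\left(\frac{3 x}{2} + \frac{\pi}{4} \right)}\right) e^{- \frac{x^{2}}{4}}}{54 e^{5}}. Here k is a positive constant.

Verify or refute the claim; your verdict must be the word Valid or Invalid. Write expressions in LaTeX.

Valid. The derivative of G reproduces f.

d/dx[G] = \frac{\left(- 27 k x e^{5} e^{- \frac{x}{3}} e^{\frac{x^{2}}{4}} + 72 x e^{x} - 24 x \sin{\left(\frac{3 x}{2} + \frac{\pi}{4} \right)} - 192 e^{x} + 16 \sin{\left(\frac{3 x}{2} + \frac{\pi}{4} \right)} + 72 \cos{\left(\frac{3 x}{2} + \frac{\pi}{4} \right)}\right) e^{\frac{x}{3}} e^{- \frac{x^{2}}{4}}}{54 e^{5}}
This equals f(x) exactly, so the claim holds.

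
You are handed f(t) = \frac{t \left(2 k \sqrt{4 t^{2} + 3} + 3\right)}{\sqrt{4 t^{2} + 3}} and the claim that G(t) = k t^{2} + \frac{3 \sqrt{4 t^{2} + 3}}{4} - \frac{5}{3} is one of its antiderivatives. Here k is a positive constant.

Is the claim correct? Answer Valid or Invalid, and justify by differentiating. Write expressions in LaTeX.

Valid. The derivative of G reproduces f.

d/dt[G] = \frac{2 k t \sqrt{4 t^{2} + 3} + 3 t}{\sqrt{4 t^{2} + 3}}
This equals f(t) exactly, so the claim holds.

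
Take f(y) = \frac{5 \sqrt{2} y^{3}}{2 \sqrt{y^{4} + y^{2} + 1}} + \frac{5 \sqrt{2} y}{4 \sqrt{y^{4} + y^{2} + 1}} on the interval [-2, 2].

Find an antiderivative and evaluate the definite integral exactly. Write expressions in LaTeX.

Antiderivative: F(y) = \frac{5 \sqrt{2} \sqrt{\left(y^{2} - y + 1\right) \left(y^{2} + y + 1\right)}}{4}; value = 0

f matches the chain-rule pattern g'(h)*h' with inner function h(y) = 2 y^{4} + 2 y^{2} + 2; substituting u = h(y) collapses the integral.
F(y) = \frac{5 \sqrt{2} \sqrt{\left(y^{2} - y + 1\right) \left(y^{2} + y + 1\right)}}{4} is an antiderivative of f.
Check: d/dy[\frac{5 \sqrt{2} \sqrt{\left(y^{2} - y + 1\right) \left(y^{2} + y + 1\right)}}{4}] = \frac{10 \sqrt{2} y^{3} \sqrt{y^{4} + y^{2} + 1} + 5 \sqrt{2} y \sqrt{y^{4} + y^{2} + 1}}{4 y^{4} + 4 y^{2} + 4}, which equals f(y).
F(2) = \frac{5 \sqrt{42}}{4}; F(-2) = \frac{5 \sqrt{42}}{4}.
Integral = F(2) - F(-2) = 0.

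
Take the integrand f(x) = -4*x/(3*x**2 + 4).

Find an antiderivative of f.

f matches the chain-rule pattern g'(h)*h' with inner function h(x) = 3*x**2 + 4; substituting u = h(x) collapses the integral.
Check: d/dx[-2*log(3*x**2 + 4)/3] = -4*x/(3*x**2 + 4) = f(x).

An antiderivative is F(x) = -2*log(3*x**2 + 4)/3.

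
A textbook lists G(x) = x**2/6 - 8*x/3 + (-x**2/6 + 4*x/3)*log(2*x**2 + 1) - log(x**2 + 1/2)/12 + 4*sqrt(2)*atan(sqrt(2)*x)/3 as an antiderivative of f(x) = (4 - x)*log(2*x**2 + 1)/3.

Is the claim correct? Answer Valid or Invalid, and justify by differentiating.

d/dx[G] = -x*log(2*x**2 + 1)/3 + 4*log(2*x**2 + 1)/3
This equals f(x) exactly, so the claim holds.

Valid - the claim checks out under differentiation.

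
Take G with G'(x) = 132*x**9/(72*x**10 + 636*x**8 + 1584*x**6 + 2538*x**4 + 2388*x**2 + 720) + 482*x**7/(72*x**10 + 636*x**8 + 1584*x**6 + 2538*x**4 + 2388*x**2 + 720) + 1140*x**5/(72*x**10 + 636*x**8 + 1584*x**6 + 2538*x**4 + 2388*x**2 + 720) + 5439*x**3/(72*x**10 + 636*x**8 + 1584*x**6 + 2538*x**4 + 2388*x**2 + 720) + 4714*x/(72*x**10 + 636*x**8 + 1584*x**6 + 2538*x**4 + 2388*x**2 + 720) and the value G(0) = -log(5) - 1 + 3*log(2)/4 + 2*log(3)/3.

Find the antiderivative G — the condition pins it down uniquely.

G(x) = (8*log(x**2/2 + 3) + 9*log(3*x**2/2 + 2) + 18*log(2*x**2 + 1) - 12*log(2*x**4 + 2*x**2 + 5) - 12)/12

Integrate term by term and add the pieces.
A general antiderivative is 2*log(x**2/2 + 3)/3 + 3*log(3*x**2/2 + 2)/4 + 3*log(2*x**2 + 1)/2 - log(2*x**4 + 2*x**2 + 5) + C.
The condition gives C = -log(5) - 1 + 3*log(2)/4 + 2*log(3)/3 - (-log(5) + 3*log(2)/4 + 2*log(3)/3) = -1.
So G(x) = (8*log(x**2/2 + 3) + 9*log(3*x**2/2 + 2) + 18*log(2*x**2 + 1) - 12*log(2*x**4 + 2*x**2 + 5) - 12)/12.
Check: d/dx[(8*log(x**2/2 + 3) + 9*log(3*x**2/2 + 2) + 18*log(2*x**2 + 1) - 12*log(2*x**4 + 2*x**2 + 5) - 12)/12] = (132*x**9 + 482*x**7 + 1140*x**5 + 5439*x**3 + 4714*x)/(72*x**10 + 636*x**8 + 1584*x**6 + 2538*x**4 + 2388*x**2 + 720), which equals G'(x).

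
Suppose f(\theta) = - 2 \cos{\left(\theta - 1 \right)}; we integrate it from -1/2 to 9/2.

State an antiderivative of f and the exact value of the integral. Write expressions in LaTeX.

Differentiate the proposed F(\theta) back; it has to land on f(\theta) exactly.
F(\theta) = - 2 \sin{\left(\theta - 1 \right)} is an antiderivative of f.
Check: d/d\theta[- 2 \sin{\left(\theta - 1 \right)}] = - 2 \cos{\left(\theta - 1 \right)} = f(\theta).
F(9/2) = - 2 \sin{\left(\frac{7}{2} \right)}; F(-1/2) = 2 \sin{\left(\frac{3}{2} \right)}.
Integral = F(9/2) - F(-1/2) = - 2 \sin{\left(\frac{3}{2} \right)} - 2 \sin{\left(\frac{7}{2} \right)}.

Antiderivative: F(\theta) = - 2 \sin{\left(\theta - 1 \right)}; value = - 2 \sin{\left(\frac{3}{2} \right)} - 2 \sin{\left(\frac{7}{2} \right)}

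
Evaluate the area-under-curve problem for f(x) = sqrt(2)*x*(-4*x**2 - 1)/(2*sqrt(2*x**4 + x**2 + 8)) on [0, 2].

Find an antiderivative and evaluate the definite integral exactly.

f matches the chain-rule pattern g'(h)*h' with inner function h(x) = x**4 + x**2/2 + 4; substituting u = h(x) collapses the integral.
F(x) = -sqrt(2)*sqrt(2*x**4 + x**2 + 8)/2 is an antiderivative of f.
Check: d/dx[-sqrt(2)*sqrt(2*x**4 + x**2 + 8)/2] = (-4*sqrt(2)*x**3 - sqrt(2)*x)/(2*sqrt(2*x**4 + x**2 + 8)), which equals f(x).
F(2) = -sqrt(22); F(0) = -2.
Integral = F(2) - F(0) = 2 - sqrt(22).

Antiderivative: F(x) = -sqrt(2)*sqrt(2*x**4 + x**2 + 8)/2; value = 2 - sqrt(22)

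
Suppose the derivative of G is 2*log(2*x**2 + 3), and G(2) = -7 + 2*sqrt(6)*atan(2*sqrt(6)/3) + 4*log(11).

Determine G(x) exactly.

G(x) = 2*x*log(2*x**2 + 3) - 4*x + 2*sqrt(6)*atan(sqrt(6)*x/3) + 1

Differentiate the proposed G(x) back; it has to land on the given G'(x).
A general antiderivative is 2*x*log(2*x**2 + 3) - 4*x + 2*sqrt(6)*atan(sqrt(6)*x/3) + C.
The condition gives C = -7 + 2*sqrt(6)*atan(2*sqrt(6)/3) + 4*log(11) - (-8 + 2*sqrt(6)*atan(2*sqrt(6)/3) + 4*log(11)) = 1.
So G(x) = 2*x*log(2*x**2 + 3) - 4*x + 2*sqrt(6)*atan(sqrt(6)*x/3) + 1.
Check: d/dx[2*x*log(2*x**2 + 3) - 4*x + 2*sqrt(6)*atan(sqrt(6)*x/3) + 1] = 2*log(2*x**2 + 3) = G'(x).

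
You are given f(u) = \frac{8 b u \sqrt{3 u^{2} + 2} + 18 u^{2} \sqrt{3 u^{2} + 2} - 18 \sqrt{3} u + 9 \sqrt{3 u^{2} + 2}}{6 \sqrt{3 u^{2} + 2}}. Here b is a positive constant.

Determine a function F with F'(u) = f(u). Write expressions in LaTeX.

Recover f(u) by differentiating a candidate F(u); any mismatch rules it out.
Check: d/du[\frac{\sqrt{3} \left(4 \sqrt{3} b u^{2} + 6 \sqrt{3} u^{3} + 9 \sqrt{3} u - 18 \sqrt{3 u^{2} + 2}\right)}{18}] = \frac{8 b u \sqrt{3 u^{2} + 2} + 18 u^{2} \sqrt{3 u^{2} + 2} - 18 \sqrt{3} u + 9 \sqrt{3 u^{2} + 2}}{6 \sqrt{3 u^{2} + 2}} = f(u).

An antiderivative is F(u) = \frac{\sqrt{3} \left(4 \sqrt{3} b u^{2} + 6 \sqrt{3} u^{3} + 9 \sqrt{3} u - 18 \sqrt{3 u^{2} + 2}\right)}{18}.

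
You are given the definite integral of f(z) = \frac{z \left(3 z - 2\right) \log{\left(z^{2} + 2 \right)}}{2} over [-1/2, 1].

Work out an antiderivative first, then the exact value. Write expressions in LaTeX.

Antiderivative: F(z) = \frac{- 2 z^{3} + 3 z^{2} \left(z - 1\right) \log{\left(z^{2} + 2 \right)} + 3 z^{2} + 12 z - 6 \log{\left(z^{2} + 2 \right)} - 12 \sqrt{2} \operatorname{atan}{\left(\frac{\sqrt{2} z}{2} \right)}}{6}; value = - 2 \sqrt{2} \operatorname{atan}{\left(\frac{\sqrt{2}}{2} \right)} - \log{\left(3 \right)} - 2 \sqrt{2} \operatorname{atan}{\left(\frac{\sqrt{2}}{4} \right)} + \frac{19 \log{\left(\frac{9}{4} \right)}}{16} + 3

Recover f(z) by differentiating a candidate F(z); any mismatch rules it out.
F(z) = \frac{- 2 z^{3} + 3 z^{2} \left(z - 1\right) \log{\left(z^{2} + 2 \right)} + 3 z^{2} + 12 z - 6 \log{\left(z^{2} + 2 \right)} - 12 \sqrt{2} \operatorname{atan}{\left(\frac{\sqrt{2} z}{2} \right)}}{6} is an antiderivative of f.
Check: d/dz[\frac{- 2 z^{3} + 3 z^{2} \left(z - 1\right) \log{\left(z^{2} + 2 \right)} + 3 z^{2} + 12 z - 6 \log{\left(z^{2} + 2 \right)} - 12 \sqrt{2} \operatorname{atan}{\left(\frac{\sqrt{2} z}{2} \right)}}{6}] = \frac{3 z^{2} \log{\left(z^{2} + 2 \right)}}{2} - z \log{\left(z^{2} + 2 \right)}, which equals f(z).
F(1) = - 2 \sqrt{2} \operatorname{atan}{\left(\frac{\sqrt{2}}{2} \right)} - \log{\left(3 \right)} + \frac{13}{6}; F(-1/2) = - \frac{19 \log{\left(\frac{9}{4} \right)}}{16} - \frac{5}{6} + 2 \sqrt{2} \operatorname{atan}{\left(\frac{\sqrt{2}}{4} \right)}.
Integral = F(1) - F(-1/2) = - 2 \sqrt{2} \operatorname{atan}{\left(\frac{\sqrt{2}}{2} \right)} - \log{\left(3 \right)} - 2 \sqrt{2} \operatorname{atan}{\left(\frac{\sqrt{2}}{4} \right)} + \frac{19 \log{\left(\frac{9}{4} \right)}}{16} + 3.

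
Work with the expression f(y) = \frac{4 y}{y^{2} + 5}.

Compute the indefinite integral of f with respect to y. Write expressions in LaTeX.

F(y) = 2 \log{\left(\frac{y^{2}}{2} + \frac{5}{2} \right)} + C

f matches the chain-rule pattern g'(h)*h' with inner function h(y) = \frac{y^{2}}{2} + \frac{5}{2}; substituting u = h(y) collapses the integral.
Check: d/dy[2 \log{\left(\frac{y^{2}}{2} + \frac{5}{2} \right)}] = \frac{4 y}{y^{2} + 5} = f(y).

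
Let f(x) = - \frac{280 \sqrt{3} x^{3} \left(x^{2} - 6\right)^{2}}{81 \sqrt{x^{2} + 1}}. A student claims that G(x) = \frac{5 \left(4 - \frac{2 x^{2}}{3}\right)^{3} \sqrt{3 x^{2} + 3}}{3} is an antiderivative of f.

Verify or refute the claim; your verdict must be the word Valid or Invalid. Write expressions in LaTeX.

d/dx[G] = \frac{- 280 \sqrt{3} x^{7} + 3360 \sqrt{3} x^{5} - 10080 \sqrt{3} x^{3}}{81 \sqrt{x^{2} + 1}}
This equals f(x) exactly, so the claim holds.

Valid - differentiating G returns exactly f.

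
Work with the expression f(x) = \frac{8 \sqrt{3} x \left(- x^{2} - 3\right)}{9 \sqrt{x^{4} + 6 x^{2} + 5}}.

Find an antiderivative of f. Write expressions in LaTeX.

An antiderivative is F(x) = - \frac{4 \sqrt{\frac{x^{4}}{3} + 2 x^{2} + \frac{5}{3}}}{3}.

f matches the chain-rule pattern g'(h)*h' with inner function h(x) = \frac{x^{4}}{3} + 2 x^{2} + \frac{5}{3}; substituting u = h(x) collapses the integral.
Check: d/dx[- \frac{4 \sqrt{\frac{x^{4}}{3} + 2 x^{2} + \frac{5}{3}}}{3}] = \frac{- 8 \sqrt{3} x^{3} - 24 \sqrt{3} x}{9 \sqrt{x^{4} + 6 x^{2} + 5}}, which equals f(x).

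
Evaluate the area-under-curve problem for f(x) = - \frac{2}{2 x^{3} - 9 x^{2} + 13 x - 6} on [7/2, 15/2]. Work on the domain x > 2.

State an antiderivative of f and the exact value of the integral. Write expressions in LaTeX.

Antiderivative: F(x) = 2 \left(2 \log{\left(2 x - 3 \right)} - \log{\left(x^{2} - 3 x + 2 \right)}\right); value = - 2 \log{\left(\frac{143}{4} \right)} - 4 \log{\left(4 \right)} + 2 \log{\left(\frac{15}{4} \right)} + 4 \log{\left(12 \right)}

The denominator factors as \left(x - 2\right) \left(x - 1\right) \left(2 x - 3\right); partial fractions split f into directly integrable pieces: \frac{8}{2 x - 3} - \frac{2}{x - 1} - \frac{2}{x - 2}.
F(x) = 2 \left(2 \log{\left(2 x - 3 \right)} - \log{\left(x^{2} - 3 x + 2 \right)}\right) is an antiderivative of f.
Check: d/dx[2 \left(2 \log{\left(2 x - 3 \right)} - \log{\left(x^{2} - 3 x + 2 \right)}\right)] = - \frac{2}{2 x^{3} - 9 x^{2} + 13 x - 6} = f(x).
F(15/2) = - 2 \log{\left(\frac{143}{4} \right)} + 4 \log{\left(12 \right)}; F(7/2) = - 2 \log{\left(\frac{15}{4} \right)} + 4 \log{\left(4 \right)}.
Integral = F(15/2) - F(7/2) = - 2 \log{\left(\frac{143}{4} \right)} - 4 \log{\left(4 \right)} + 2 \log{\left(\frac{15}{4} \right)} + 4 \log{\left(12 \right)}.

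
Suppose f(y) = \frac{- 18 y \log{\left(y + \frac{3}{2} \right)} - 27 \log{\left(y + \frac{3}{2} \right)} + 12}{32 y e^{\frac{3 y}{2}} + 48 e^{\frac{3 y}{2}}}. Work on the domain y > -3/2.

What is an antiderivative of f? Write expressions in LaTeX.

An antiderivative is F(y) = \frac{3 e^{- \frac{3 y}{2}} \log{\left(y + \frac{3}{2} \right)}}{8}.

f has the shape u'v + uv' for u = \frac{3 e^{- \frac{3 y}{2}}}{8} and v = \log{\left(y + \frac{3}{2} \right)} — it is the derivative of the product u*v.
Check: d/dy[\frac{3 e^{- \frac{3 y}{2}} \log{\left(y + \frac{3}{2} \right)}}{8}] = \frac{- 18 y \log{\left(y + \frac{3}{2} \right)} - 27 \log{\left(y + \frac{3}{2} \right)} + 12}{32 y e^{\frac{3 y}{2}} + 48 e^{\frac{3 y}{2}}} = f(y).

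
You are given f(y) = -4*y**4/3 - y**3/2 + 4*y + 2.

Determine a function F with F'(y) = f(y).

Integrate term by term and add the pieces.
Check: d/dy[-4*y**5/15 - y**4/8 + 2*y**2 + 2*y] = -4*y**4/3 - y**3/2 + 4*y + 2 = f(y).

An antiderivative is F(y) = -4*y**5/15 - y**4/8 + 2*y**2 + 2*y.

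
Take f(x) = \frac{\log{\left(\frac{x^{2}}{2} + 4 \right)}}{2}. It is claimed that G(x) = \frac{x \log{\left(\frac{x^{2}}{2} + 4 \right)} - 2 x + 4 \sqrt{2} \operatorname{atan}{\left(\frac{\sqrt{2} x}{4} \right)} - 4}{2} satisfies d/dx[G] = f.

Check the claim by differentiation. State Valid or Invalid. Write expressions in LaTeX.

d/dx[G] = \frac{\log{\left(\frac{x^{2}}{2} + 4 \right)}}{2}
This equals f(x) exactly, so the claim holds.

Valid - the claim checks out under differentiation.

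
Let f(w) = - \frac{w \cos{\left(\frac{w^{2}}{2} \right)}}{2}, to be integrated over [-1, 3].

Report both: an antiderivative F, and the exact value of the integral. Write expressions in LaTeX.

Antiderivative: F(w) = - \frac{\sin{\left(\frac{w^{2}}{2} \right)}}{2}; value = \frac{\sin{\left(\frac{1}{2} \right)}}{2} - \frac{\sin{\left(\frac{9}{2} \right)}}{2}

f matches the chain-rule pattern g'(h)*h' with inner function h(w) = \frac{w^{2}}{2}; substituting u = h(w) collapses the integral.
F(w) = - \frac{\sin{\left(\frac{w^{2}}{2} \right)}}{2} is an antiderivative of f.
Check: d/dw[- \frac{\sin{\left(\frac{w^{2}}{2} \right)}}{2}] = - \frac{w \cos{\left(\frac{w^{2}}{2} \right)}}{2} = f(w).
F(3) = - \frac{\sin{\left(\frac{9}{2} \right)}}{2}; F(-1) = - \frac{\sin{\left(\frac{1}{2} \right)}}{2}.
Integral = F(3) - F(-1) = \frac{\sin{\left(\frac{1}{2} \right)}}{2} - \frac{\sin{\left(\frac{9}{2} \right)}}{2}.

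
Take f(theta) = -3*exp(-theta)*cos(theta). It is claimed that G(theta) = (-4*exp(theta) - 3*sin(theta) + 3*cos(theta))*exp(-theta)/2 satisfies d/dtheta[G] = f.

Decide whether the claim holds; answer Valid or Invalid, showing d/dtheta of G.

Valid: G'(theta) = f(theta).

d/dtheta[G] = -3*exp(-theta)*cos(theta)
This equals f(theta) exactly, so the claim holds.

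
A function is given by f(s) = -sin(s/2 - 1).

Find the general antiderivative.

Since d/ds undoes antidifferentiation here, F'(s) = f(s) is required of F(s).
Check: d/ds[2*cos(s/2 - 1)] = -sin(s/2 - 1) = f(s).

F(s) = 2*cos(s/2 - 1) + C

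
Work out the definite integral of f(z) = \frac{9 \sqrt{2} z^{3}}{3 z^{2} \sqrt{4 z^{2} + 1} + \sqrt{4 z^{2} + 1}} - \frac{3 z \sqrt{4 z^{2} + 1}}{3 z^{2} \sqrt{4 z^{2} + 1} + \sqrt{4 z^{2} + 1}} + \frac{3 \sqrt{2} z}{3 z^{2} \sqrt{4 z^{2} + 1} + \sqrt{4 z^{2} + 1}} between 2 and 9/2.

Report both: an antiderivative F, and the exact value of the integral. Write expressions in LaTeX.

Antiderivative: F(z) = \frac{\sqrt{2} \left(3 \sqrt{4 z^{2} + 1} - \sqrt{2} \log{\left(z^{2} + \frac{1}{3} \right)}\right)}{4}; value = - \frac{3 \sqrt{34}}{4} - \frac{\log{\left(\frac{247}{12} \right)}}{2} + \frac{\log{\left(\frac{13}{3} \right)}}{2} + \frac{3 \sqrt{41}}{2}

Integrate term by term and add the pieces.
F(z) = \frac{\sqrt{2} \left(3 \sqrt{4 z^{2} + 1} - \sqrt{2} \log{\left(z^{2} + \frac{1}{3} \right)}\right)}{4} is an antiderivative of f.
Check: d/dz[\frac{\sqrt{2} \left(3 \sqrt{4 z^{2} + 1} - \sqrt{2} \log{\left(z^{2} + \frac{1}{3} \right)}\right)}{4}] = \frac{9 \sqrt{2} z^{3} - 3 z \sqrt{4 z^{2} + 1} + 3 \sqrt{2} z}{3 z^{2} \sqrt{4 z^{2} + 1} + \sqrt{4 z^{2} + 1}}, which equals f(z).
F(9/2) = - \frac{\log{\left(\frac{247}{12} \right)}}{2} + \frac{3 \sqrt{41}}{2}; F(2) = - \frac{\log{\left(\frac{13}{3} \right)}}{2} + \frac{3 \sqrt{34}}{4}.
Integral = F(9/2) - F(2) = - \frac{3 \sqrt{34}}{4} - \frac{\log{\left(\frac{247}{12} \right)}}{2} + \frac{\log{\left(\frac{13}{3} \right)}}{2} + \frac{3 \sqrt{41}}{2}.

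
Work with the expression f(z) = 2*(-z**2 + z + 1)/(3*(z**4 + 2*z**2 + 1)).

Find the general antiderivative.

f has the shape u'v + uv' for u = 1/(3*z**2/2 + 3/2) and v = z - 1/2 — it is the derivative of the product u*v.
Check: d/dz[(2*z - 1)/(3*(z**2 + 1))] = (-2*z**2 + 2*z + 2)/(3*z**4 + 6*z**2 + 3), which equals f(z).

F(z) = (2*z - 1)/(3*(z**2 + 1)) + C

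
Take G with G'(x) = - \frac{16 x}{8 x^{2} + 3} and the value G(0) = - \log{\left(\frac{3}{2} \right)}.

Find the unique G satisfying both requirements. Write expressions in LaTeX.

The substitution u = 4 x^{2} + \frac{3}{2} works: G'(x) is exactly (dG/du)*(du/dx) for that inner function.
A general antiderivative is - \log{\left(4 x^{2} + \frac{3}{2} \right)} + C.
The condition gives C = - \log{\left(\frac{3}{2} \right)} - (- \log{\left(\frac{3}{2} \right)}) = 0.
So G(x) = - \log{\left(4 x^{2} + \frac{3}{2} \right)}.
Check: d/dx[- \log{\left(4 x^{2} + \frac{3}{2} \right)}] = - \frac{16 x}{8 x^{2} + 3} = G'(x).

G(x) = - \log{\left(4 x^{2} + \frac{3}{2} \right)}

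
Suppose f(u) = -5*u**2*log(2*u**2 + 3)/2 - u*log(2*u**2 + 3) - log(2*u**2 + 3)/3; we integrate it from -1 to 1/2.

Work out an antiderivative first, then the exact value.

The integrand splits into summands that can be handled one at a time.
F(u) = -(30*u**3*log(2*u**2 + 3) - 20*u**3 + 18*u**2*log(2*u**2 + 3) - 18*u**2 + 12*u*log(2*u**2 + 3) + 66*u + 27*log(u**2 + 3/2) - 33*sqrt(6)*atan(sqrt(6)*u/3))/36 is an antiderivative of f.
Check: d/du[-(30*u**3*log(2*u**2 + 3) - 20*u**3 + 18*u**2*log(2*u**2 + 3) - 18*u**2 + 12*u*log(2*u**2 + 3) + 66*u + 27*log(u**2 + 3/2) - 33*sqrt(6)*atan(sqrt(6)*u/3))/36] = -5*u**2*log(2*u**2 + 3)/2 - u*log(2*u**2 + 3) - log(2*u**2 + 3)/3 = f(u).
F(1/2) = -13/18 - 19*log(7/2)/48 - 3*log(7/4)/4 + 11*sqrt(6)*atan(sqrt(6)/6)/12; F(-1) = -11*sqrt(6)*atan(sqrt(6)/3)/12 - 3*log(5/2)/4 + 2*log(5)/3 + 16/9.
Integral = F(1/2) - F(-1) = -5/2 - 2*log(5)/3 - 19*log(7/2)/48 - 3*log(7/4)/4 + 3*log(5/2)/4 + 11*sqrt(6)*atan(sqrt(6)/6)/12 + 11*sqrt(6)*atan(sqrt(6)/3)/12.

Antiderivative: F(u) = -(30*u**3*log(2*u**2 + 3) - 20*u**3 + 18*u**2*log(2*u**2 + 3) - 18*u**2 + 12*u*log(2*u**2 + 3) + 66*u + 27*log(u**2 + 3/2) - 33*sqrt(6)*atan(sqrt(6)*u/3))/36; value = -5/2 - 2*log(5)/3 - 19*log(7/2)/48 - 3*log(7/4)/4 + 3*log(5/2)/4 + 11*sqrt(6)*atan(sqrt(6)/6)/12 + 11*sqrt(6)*atan(sqrt(6)/3)/12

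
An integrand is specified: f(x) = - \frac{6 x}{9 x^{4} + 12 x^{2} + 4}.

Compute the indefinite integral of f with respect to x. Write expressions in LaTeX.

F(x) = \frac{1}{3 x^{2} + 2} + C

f matches the chain-rule pattern g'(h)*h' with inner function h(x) = \frac{3 x^{2}}{2} + 1; substituting u = h(x) collapses the integral.
Check: d/dx[\frac{1}{3 x^{2} + 2}] = - \frac{6 x}{9 x^{4} + 12 x^{2} + 4} = f(x).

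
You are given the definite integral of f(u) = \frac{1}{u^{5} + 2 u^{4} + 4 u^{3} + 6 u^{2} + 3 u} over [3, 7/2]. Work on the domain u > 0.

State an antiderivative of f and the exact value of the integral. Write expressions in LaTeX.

Antiderivative: F(u) = \frac{\log{\left(u \right)}}{3} - \frac{3 \log{\left(u + 1 \right)}}{8} + \frac{\log{\left(u^{2} + 3 \right)}}{48} - \frac{\sqrt{3} \operatorname{atan}{\left(\frac{\sqrt{3} u}{3} \right)}}{24} + \frac{1}{4 u + 4}; value = - \frac{3 \log{\left(\frac{9}{2} \right)}}{8} - \frac{\log{\left(3 \right)}}{3} - \frac{\sqrt{3} \operatorname{atan}{\left(\frac{7 \sqrt{3}}{6} \right)}}{24} - \frac{\log{\left(12 \right)}}{48} - \frac{1}{144} + \frac{\log{\left(\frac{61}{4} \right)}}{48} + \frac{\sqrt{3} \pi}{72} + \frac{\log{\left(\frac{7}{2} \right)}}{3} + \frac{3 \log{\left(4 \right)}}{8}

Factor the denominator (u \left(u + 1\right)^{2} \left(u^{2} + 3\right)) and decompose: f = \frac{u - 3}{24 \left(u^{2} + 3\right)} - \frac{3}{8 \left(u + 1\right)} - \frac{1}{4 \left(u + 1\right)^{2}} + \frac{1}{3 u}; each piece integrates to a log, atan, or power term.
F(u) = \frac{\log{\left(u \right)}}{3} - \frac{3 \log{\left(u + 1 \right)}}{8} + \frac{\log{\left(u^{2} + 3 \right)}}{48} - \frac{\sqrt{3} \operatorname{atan}{\left(\frac{\sqrt{3} u}{3} \right)}}{24} + \frac{1}{4 u + 4} is an antiderivative of f.
Check: d/du[\frac{\log{\left(u \right)}}{3} - \frac{3 \log{\left(u + 1 \right)}}{8} + \frac{\log{\left(u^{2} + 3 \right)}}{48} - \frac{\sqrt{3} \operatorname{atan}{\left(\frac{\sqrt{3} u}{3} \right)}}{24} + \frac{1}{4 u + 4}] = \frac{1}{u^{5} + 2 u^{4} + 4 u^{3} + 6 u^{2} + 3 u} = f(u).
F(7/2) = - \frac{3 \log{\left(\frac{9}{2} \right)}}{8} - \frac{\sqrt{3} \operatorname{atan}{\left(\frac{7 \sqrt{3}}{6} \right)}}{24} + \frac{1}{18} + \frac{\log{\left(\frac{61}{4} \right)}}{48} + \frac{\log{\left(\frac{7}{2} \right)}}{3}; F(3) = - \frac{3 \log{\left(4 \right)}}{8} - \frac{\sqrt{3} \pi}{72} + \frac{\log{\left(12 \right)}}{48} + \frac{1}{16} + \frac{\log{\left(3 \right)}}{3}.
Integral = F(7/2) - F(3) = - \frac{3 \log{\left(\frac{9}{2} \right)}}{8} - \frac{\log{\left(3 \right)}}{3} - \frac{\sqrt{3} \operatorname{atan}{\left(\frac{7 \sqrt{3}}{6} \right)}}{24} - \frac{\log{\left(12 \right)}}{48} - \frac{1}{144} + \frac{\log{\left(\frac{61}{4} \right)}}{48} + \frac{\sqrt{3} \pi}{72} + \frac{\log{\left(\frac{7}{2} \right)}}{3} + \frac{3 \log{\left(4 \right)}}{8}.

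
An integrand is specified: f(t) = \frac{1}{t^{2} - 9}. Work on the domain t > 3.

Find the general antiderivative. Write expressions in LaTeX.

Factor the denominator (\left(t - 3\right) \left(t + 3\right)) and decompose: f = - \frac{1}{6 \left(t + 3\right)} + \frac{1}{6 \left(t - 3\right)}; each piece integrates to a log, atan, or power term.
Check: d/dt[- \frac{- \log{\left(t - 3 \right)} + \log{\left(t + 3 \right)}}{6}] = \frac{1}{t^{2} - 9} = f(t).

F(t) = - \frac{- \log{\left(t - 3 \right)} + \log{\left(t + 3 \right)}}{6} + C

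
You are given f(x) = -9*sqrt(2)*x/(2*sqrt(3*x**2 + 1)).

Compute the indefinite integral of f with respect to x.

The substitution u = 3*x**2/2 + 1/2 works: f is exactly (dF/du)*(du/dx) for that inner function.
Check: d/dx[-3*sqrt(2)*sqrt(3*x**2 + 1)/2] = -9*sqrt(2)*x/(2*sqrt(3*x**2 + 1)) = f(x).

F(x) = -3*sqrt(2)*sqrt(3*x**2 + 1)/2 + C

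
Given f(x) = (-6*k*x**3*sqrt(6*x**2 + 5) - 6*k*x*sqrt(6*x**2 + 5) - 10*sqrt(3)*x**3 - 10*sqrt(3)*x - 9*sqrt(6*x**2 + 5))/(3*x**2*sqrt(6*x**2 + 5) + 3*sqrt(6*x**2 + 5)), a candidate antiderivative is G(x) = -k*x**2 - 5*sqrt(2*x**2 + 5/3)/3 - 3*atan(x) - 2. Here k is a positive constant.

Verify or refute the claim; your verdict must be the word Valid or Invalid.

d/dx[G] = (-6*k*x**3*sqrt(6*x**2 + 5) - 6*k*x*sqrt(6*x**2 + 5) - 10*sqrt(3)*x**3 - 10*sqrt(3)*x - 9*sqrt(6*x**2 + 5))/(3*x**2*sqrt(6*x**2 + 5) + 3*sqrt(6*x**2 + 5))
This equals f(x) exactly, so the claim holds.

Valid: G'(x) = f(x).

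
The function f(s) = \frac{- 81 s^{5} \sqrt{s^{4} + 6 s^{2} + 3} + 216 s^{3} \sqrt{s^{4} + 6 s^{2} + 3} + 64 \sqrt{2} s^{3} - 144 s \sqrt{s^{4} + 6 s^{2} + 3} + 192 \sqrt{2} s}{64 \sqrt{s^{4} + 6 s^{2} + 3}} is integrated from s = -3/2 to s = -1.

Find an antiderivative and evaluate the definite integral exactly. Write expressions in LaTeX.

Antiderivative: F(s) = \frac{- \left(3 s^{2} - 4\right)^{3} + 64 \sqrt{2} \sqrt{s^{4} + 6 s^{2} + 3}}{128}; value = - \frac{\sqrt{690}}{8} + \frac{1395}{8192} + \sqrt{5}

For F(s) to be correct the identity F'(s) - f(s) = 0 must hold.
F(s) = \frac{- \left(3 s^{2} - 4\right)^{3} + 64 \sqrt{2} \sqrt{s^{4} + 6 s^{2} + 3}}{128} is an antiderivative of f.
Check: d/ds[\frac{- \left(3 s^{2} - 4\right)^{3} + 64 \sqrt{2} \sqrt{s^{4} + 6 s^{2} + 3}}{128}] = \frac{- 81 s^{5} \sqrt{s^{4} + 6 s^{2} + 3} + 216 s^{3} \sqrt{s^{4} + 6 s^{2} + 3} + 64 \sqrt{2} s^{3} - 144 s \sqrt{s^{4} + 6 s^{2} + 3} + 192 \sqrt{2} s}{64 \sqrt{s^{4} + 6 s^{2} + 3}} = f(s).
F(-1) = \frac{1}{128} + \sqrt{5}; F(-3/2) = - \frac{1331}{8192} + \frac{\sqrt{690}}{8}.
Integral = F(-1) - F(-3/2) = - \frac{\sqrt{690}}{8} + \frac{1395}{8192} + \sqrt{5}.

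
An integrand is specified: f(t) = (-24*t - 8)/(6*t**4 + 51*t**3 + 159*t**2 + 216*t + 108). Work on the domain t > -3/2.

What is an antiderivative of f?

An antiderivative is F(t) = -8*(-14*t*log(t + 3/2) + 6*t*log(t + 2) + 8*t*log(t + 3) - 28*log(t + 3/2) + 12*log(t + 2) + 16*log(t + 3) - 15)/(9*(t + 2)).

Factor the denominator (3*(t + 2)**2*(t + 3)*(2*t + 3)) and decompose: f = 224/(9*(2*t + 3)) - 64/(9*(t + 3)) - 16/(3*(t + 2)) - 40/(3*(t + 2)**2); each piece integrates to a log, atan, or power term.
Check: d/dt[-8*(-14*t*log(t + 3/2) + 6*t*log(t + 2) + 8*t*log(t + 3) - 28*log(t + 3/2) + 12*log(t + 2) + 16*log(t + 3) - 15)/(9*(t + 2))] = (-24*t - 8)/(6*t**4 + 51*t**3 + 159*t**2 + 216*t + 108) = f(t).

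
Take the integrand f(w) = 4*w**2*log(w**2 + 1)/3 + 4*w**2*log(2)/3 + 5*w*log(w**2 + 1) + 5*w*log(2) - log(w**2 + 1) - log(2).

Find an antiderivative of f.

An antiderivative is F(w) = -8*w**3/27 - 5*w**2/2 + 26*w/9 + (4*w**3/9 + 5*w**2/2 - w)*log(2*w**2 + 2) + 5*log(w**2 + 1)/2 - 26*atan(w)/9.

Integrate term by term and add the pieces.
Check: d/dw[-8*w**3/27 - 5*w**2/2 + 26*w/9 + (4*w**3/9 + 5*w**2/2 - w)*log(2*w**2 + 2) + 5*log(w**2 + 1)/2 - 26*atan(w)/9] = 4*w**2*log(w**2 + 1)/3 + 4*w**2*log(2)/3 + 5*w*log(w**2 + 1) + 5*w*log(2) - log(w**2 + 1) - log(2) = f(w).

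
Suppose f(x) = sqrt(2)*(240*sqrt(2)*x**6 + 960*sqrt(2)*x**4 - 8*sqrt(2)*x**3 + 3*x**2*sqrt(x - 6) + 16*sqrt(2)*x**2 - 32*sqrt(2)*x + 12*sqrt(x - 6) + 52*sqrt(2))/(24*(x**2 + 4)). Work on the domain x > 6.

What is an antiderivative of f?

Check any antiderivative F(x) by computing F'(x) and comparing it with f(x).
Check: d/dx[4*x**5 - x**2/3 + 4*x/3 + (x/2 - 3)**(3/2)/3 - atan(x/2)/2] = (240*sqrt(2)*x**6 + 960*sqrt(2)*x**4 - 8*sqrt(2)*x**3 + 3*x**2*sqrt(x - 6) + 16*sqrt(2)*x**2 - 32*sqrt(2)*x + 12*sqrt(x - 6) + 52*sqrt(2))/(12*sqrt(2)*x**2 + 48*sqrt(2)), which equals f(x).

An antiderivative is F(x) = 4*x**5 - x**2/3 + 4*x/3 + (x/2 - 3)**(3/2)/3 - atan(x/2)/2.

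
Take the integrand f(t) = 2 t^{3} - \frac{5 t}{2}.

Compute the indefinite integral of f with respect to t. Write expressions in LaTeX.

F(t) = \frac{t^{4}}{2} - \frac{5 t^{2}}{4} + C

Integrate term by term and add the pieces.
Check: d/dt[\frac{t^{4}}{2} - \frac{5 t^{2}}{4}] = 2 t^{3} - \frac{5 t}{2} = f(t).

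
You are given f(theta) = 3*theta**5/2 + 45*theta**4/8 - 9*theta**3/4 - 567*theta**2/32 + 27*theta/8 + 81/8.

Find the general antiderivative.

F(theta) = -(-theta**2 - 3*theta/2 + 3)**3/4 + C

f matches the chain-rule pattern g'(h)*h' with inner function h(theta) = -theta**2 - 3*theta/2 + 3; substituting u = h(theta) collapses the integral.
Check: d/dtheta[-(-theta**2 - 3*theta/2 + 3)**3/4] = 3*theta**5/2 + 45*theta**4/8 - 9*theta**3/4 - 567*theta**2/32 + 27*theta/8 + 81/8 = f(theta).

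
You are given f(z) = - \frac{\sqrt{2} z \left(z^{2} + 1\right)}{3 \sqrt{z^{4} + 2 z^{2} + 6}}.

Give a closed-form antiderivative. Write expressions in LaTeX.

An antiderivative is F(z) = - \frac{\sqrt{\frac{z^{4}}{2} + z^{2} + 3}}{3}.

f matches the chain-rule pattern g'(h)*h' with inner function h(z) = \frac{z^{4}}{2} + z^{2} + 3; substituting u = h(z) collapses the integral.
Check: d/dz[- \frac{\sqrt{\frac{z^{4}}{2} + z^{2} + 3}}{3}] = \frac{- \sqrt{2} z^{3} - \sqrt{2} z}{3 \sqrt{z^{4} + 2 z^{2} + 6}}, which equals f(z).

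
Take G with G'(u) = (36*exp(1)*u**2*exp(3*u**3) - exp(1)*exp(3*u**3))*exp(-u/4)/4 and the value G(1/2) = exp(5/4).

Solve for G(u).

G(u) = exp(1)*exp(-u/4)*exp(3*u**3)

The substitution w = 3*u**3 - u/4 + 1 works: G'(u) is exactly (dG/dw)*(dw/du) for that inner function.
A general antiderivative is exp(3*u**3 - u/4 + 1) + C.
The condition gives C = exp(5/4) - (exp(5/4)) = 0.
So G(u) = exp(1)*exp(-u/4)*exp(3*u**3).
Check: d/du[exp(1)*exp(-u/4)*exp(3*u**3)] = (36*exp(1)*u**2*exp(3*u**3) - exp(1)*exp(3*u**3))*exp(-u/4)/4 = G'(u).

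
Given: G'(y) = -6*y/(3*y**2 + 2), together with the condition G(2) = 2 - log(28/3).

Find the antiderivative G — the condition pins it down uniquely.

G(y) = 2 - log(2*y**2 + 4/3)

The substitution u = 2*y**2 + 4/3 works: G'(y) is exactly (dG/du)*(du/dy) for that inner function.
A general antiderivative is -log(2*y**2 + 4/3) + C.
The condition gives C = 2 - log(28/3) - (-log(28/3)) = 2.
So G(y) = 2 - log(2*y**2 + 4/3).
Check: d/dy[2 - log(2*y**2 + 4/3)] = -6*y/(3*y**2 + 2) = G'(y).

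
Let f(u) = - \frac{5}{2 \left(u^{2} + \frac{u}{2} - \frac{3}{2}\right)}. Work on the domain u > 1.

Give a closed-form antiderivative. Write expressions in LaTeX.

An antiderivative is F(u) = - \log{\left(u - 1 \right)} + \log{\left(u + \frac{3}{2} \right)}.

Factor the denominator (\left(u - 1\right) \left(2 u + 3\right)) and decompose: f = \frac{2}{2 u + 3} - \frac{1}{u - 1}; each piece integrates to a log, atan, or power term.
Check: d/du[- \log{\left(u - 1 \right)} + \log{\left(u + \frac{3}{2} \right)}] = - \frac{5}{2 u^{2} + u - 3}, which equals f(u).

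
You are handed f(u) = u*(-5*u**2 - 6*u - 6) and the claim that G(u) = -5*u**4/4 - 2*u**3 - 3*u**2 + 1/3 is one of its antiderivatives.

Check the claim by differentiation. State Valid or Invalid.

Valid: G'(u) = f(u).

d/du[G] = -5*u**3 - 6*u**2 - 6*u
This equals f(u) exactly, so the claim holds.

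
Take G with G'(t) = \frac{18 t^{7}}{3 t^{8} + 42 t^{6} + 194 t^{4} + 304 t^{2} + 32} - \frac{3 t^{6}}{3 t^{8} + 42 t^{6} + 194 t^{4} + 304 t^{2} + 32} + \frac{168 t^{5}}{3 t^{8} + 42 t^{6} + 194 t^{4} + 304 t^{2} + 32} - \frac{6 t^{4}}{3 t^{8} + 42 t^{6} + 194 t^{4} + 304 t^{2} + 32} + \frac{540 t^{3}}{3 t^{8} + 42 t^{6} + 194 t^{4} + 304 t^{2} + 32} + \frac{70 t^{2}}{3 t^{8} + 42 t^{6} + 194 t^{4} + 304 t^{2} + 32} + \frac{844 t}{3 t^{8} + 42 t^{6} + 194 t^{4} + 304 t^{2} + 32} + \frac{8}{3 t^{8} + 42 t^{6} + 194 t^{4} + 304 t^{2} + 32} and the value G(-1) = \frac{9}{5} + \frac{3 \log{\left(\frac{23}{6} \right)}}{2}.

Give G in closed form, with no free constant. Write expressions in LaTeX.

G(t) = \frac{3 t^{2} \log{\left(\frac{t^{4}}{2} + 3 t^{2} + \frac{1}{3} \right)} + 2 t^{2} + 2 t + 12 \log{\left(\frac{t^{4}}{2} + 3 t^{2} + \frac{1}{3} \right)} + 18}{2 t^{2} + 8}

Integrate term by term and add the pieces.
A general antiderivative is \frac{t + 5}{t^{2} + 4} + \frac{3 \log{\left(\frac{t^{4}}{2} + 3 t^{2} + \frac{1}{3} \right)}}{2} + C.
The condition gives C = \frac{9}{5} + \frac{3 \log{\left(\frac{23}{6} \right)}}{2} - (\frac{4}{5} + \frac{3 \log{\left(\frac{23}{6} \right)}}{2}) = 1.
So G(t) = \frac{3 t^{2} \log{\left(\frac{t^{4}}{2} + 3 t^{2} + \frac{1}{3} \right)} + 2 t^{2} + 2 t + 12 \log{\left(\frac{t^{4}}{2} + 3 t^{2} + \frac{1}{3} \right)} + 18}{2 t^{2} + 8}.
Check: d/dt[\frac{3 t^{2} \log{\left(\frac{t^{4}}{2} + 3 t^{2} + \frac{1}{3} \right)} + 2 t^{2} + 2 t + 12 \log{\left(\frac{t^{4}}{2} + 3 t^{2} + \frac{1}{3} \right)} + 18}{2 t^{2} + 8}] = \frac{18 t^{7} - 3 t^{6} + 168 t^{5} - 6 t^{4} + 540 t^{3} + 70 t^{2} + 844 t + 8}{3 t^{8} + 42 t^{6} + 194 t^{4} + 304 t^{2} + 32}, which equals G'(t).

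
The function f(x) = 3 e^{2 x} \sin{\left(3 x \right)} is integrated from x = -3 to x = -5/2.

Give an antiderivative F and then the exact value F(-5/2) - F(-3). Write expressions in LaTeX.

Antiderivative: F(x) = \frac{6 e^{2 x} \sin{\left(3 x \right)}}{13} - \frac{9 e^{2 x} \cos{\left(3 x \right)}}{13}; value = - \frac{6 \sin{\left(\frac{15}{2} \right)}}{13 e^{5}} - \frac{9 \cos{\left(\frac{15}{2} \right)}}{13 e^{5}} + \frac{9 \cos{\left(9 \right)}}{13 e^{6}} + \frac{6 \sin{\left(9 \right)}}{13 e^{6}}

A first test for any F(x): its x-derivative must equal f(x) identically.
F(x) = \frac{6 e^{2 x} \sin{\left(3 x \right)}}{13} - \frac{9 e^{2 x} \cos{\left(3 x \right)}}{13} is an antiderivative of f.
Check: d/dx[\frac{6 e^{2 x} \sin{\left(3 x \right)}}{13} - \frac{9 e^{2 x} \cos{\left(3 x \right)}}{13}] = 3 e^{2 x} \sin{\left(3 x \right)} = f(x).
F(-5/2) = - \frac{6 \sin{\left(\frac{15}{2} \right)}}{13 e^{5}} - \frac{9 \cos{\left(\frac{15}{2} \right)}}{13 e^{5}}; F(-3) = - \frac{6 \sin{\left(9 \right)}}{13 e^{6}} - \frac{9 \cos{\left(9 \right)}}{13 e^{6}}.
Integral = F(-5/2) - F(-3) = - \frac{6 \sin{\left(\frac{15}{2} \right)}}{13 e^{5}} - \frac{9 \cos{\left(\frac{15}{2} \right)}}{13 e^{5}} + \frac{9 \cos{\left(9 \right)}}{13 e^{6}} + \frac{6 \sin{\left(9 \right)}}{13 e^{6}}.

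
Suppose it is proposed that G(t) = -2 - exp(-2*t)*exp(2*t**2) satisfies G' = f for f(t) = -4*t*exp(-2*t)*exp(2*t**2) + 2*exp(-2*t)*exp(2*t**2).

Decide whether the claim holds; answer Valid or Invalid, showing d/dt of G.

Valid. The derivative of G reproduces f.

d/dt[G] = (-4*t*exp(2*t**2) + 2*exp(2*t**2))*exp(-2*t)
This equals f(t) exactly, so the claim holds.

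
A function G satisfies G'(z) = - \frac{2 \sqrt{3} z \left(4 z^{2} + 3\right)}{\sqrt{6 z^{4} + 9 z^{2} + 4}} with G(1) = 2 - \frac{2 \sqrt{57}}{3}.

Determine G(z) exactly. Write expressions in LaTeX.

G(z) = \frac{\sqrt{3} \left(- 2 \sqrt{6 z^{4} + 9 z^{2} + 4} + 2 \sqrt{3}\right)}{3}

G'(z) matches the chain-rule pattern g'(h)*h' with inner function h(z) = 2 z^{4} + 3 z^{2} + \frac{4}{3}; substituting u = h(z) collapses the integral.
A general antiderivative is - 2 \sqrt{2 z^{4} + 3 z^{2} + \frac{4}{3}} + C.
The condition gives C = 2 - \frac{2 \sqrt{57}}{3} - (- \frac{2 \sqrt{57}}{3}) = 2.
So G(z) = \frac{\sqrt{3} \left(- 2 \sqrt{6 z^{4} + 9 z^{2} + 4} + 2 \sqrt{3}\right)}{3}.
Check: d/dz[\frac{\sqrt{3} \left(- 2 \sqrt{6 z^{4} + 9 z^{2} + 4} + 2 \sqrt{3}\right)}{3}] = \frac{- 8 \sqrt{3} z^{3} - 6 \sqrt{3} z}{\sqrt{6 z^{4} + 9 z^{2} + 4}}, which equals G'(z).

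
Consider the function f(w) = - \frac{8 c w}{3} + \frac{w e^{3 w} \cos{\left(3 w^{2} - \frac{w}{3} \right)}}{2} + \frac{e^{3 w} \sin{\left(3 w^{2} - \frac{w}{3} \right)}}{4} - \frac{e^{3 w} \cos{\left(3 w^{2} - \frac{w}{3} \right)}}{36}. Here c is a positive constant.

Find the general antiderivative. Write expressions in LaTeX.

F(w) = - \frac{4 c w^{2}}{3} + \frac{e^{3 w} \sin{\left(3 w^{2} - \frac{w}{3} \right)}}{12} + C

Integrate term by term and add the pieces.
Check: d/dw[- \frac{4 c w^{2}}{3} + \frac{e^{3 w} \sin{\left(3 w^{2} - \frac{w}{3} \right)}}{12}] = - \frac{8 c w}{3} + \frac{w e^{3 w} \cos{\left(3 w^{2} - \frac{w}{3} \right)}}{2} + \frac{e^{3 w} \sin{\left(3 w^{2} - \frac{w}{3} \right)}}{4} - \frac{e^{3 w} \cos{\left(3 w^{2} - \frac{w}{3} \right)}}{36} = f(w).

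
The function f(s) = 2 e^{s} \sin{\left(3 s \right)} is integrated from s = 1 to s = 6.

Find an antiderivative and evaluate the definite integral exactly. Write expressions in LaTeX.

An antiderivative F(s) passes only if d/ds[F] lands on f(s) exactly.
F(s) = \frac{e^{s} \sin{\left(3 s \right)}}{5} - \frac{3 e^{s} \cos{\left(3 s \right)}}{5} is an antiderivative of f.
Check: d/ds[\frac{e^{s} \sin{\left(3 s \right)}}{5} - \frac{3 e^{s} \cos{\left(3 s \right)}}{5}] = 2 e^{s} \sin{\left(3 s \right)} = f(s).
F(6) = - \frac{3 e^{6} \cos{\left(18 \right)}}{5} + \frac{e^{6} \sin{\left(18 \right)}}{5}; F(1) = \frac{e \sin{\left(3 \right)}}{5} - \frac{3 e \cos{\left(3 \right)}}{5}.
Integral = F(6) - F(1) = - \frac{3 e^{6} \cos{\left(18 \right)}}{5} + \frac{e^{6} \sin{\left(18 \right)}}{5} + \frac{3 e \cos{\left(3 \right)}}{5} - \frac{e \sin{\left(3 \right)}}{5}.

Antiderivative: F(s) = \frac{e^{s} \sin{\left(3 s \right)}}{5} - \frac{3 e^{s} \cos{\left(3 s \right)}}{5}; value = - \frac{3 e^{6} \cos{\left(18 \right)}}{5} + \frac{e^{6} \sin{\left(18 \right)}}{5} + \frac{3 e \cos{\left(3 \right)}}{5} - \frac{e \sin{\left(3 \right)}}{5}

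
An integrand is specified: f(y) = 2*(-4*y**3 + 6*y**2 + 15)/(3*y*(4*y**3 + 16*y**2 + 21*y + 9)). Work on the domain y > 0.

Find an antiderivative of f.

An antiderivative is F(y) = 2*(5*(2*y + 3)*log(y) - 75*(2*y + 3)*log(y + 1) + 67*(2*y + 3)*log(y + 3/2) - 84)/(9*(2*y + 3)).

Factor the denominator (3*y*(y + 1)*(2*y + 3)**2) and decompose: f = 268/(9*(2*y + 3)) + 112/(3*(2*y + 3)**2) - 50/(3*(y + 1)) + 10/(9*y); each piece integrates to a log, atan, or power term.
Check: d/dy[2*(5*(2*y + 3)*log(y) - 75*(2*y + 3)*log(y + 1) + 67*(2*y + 3)*log(y + 3/2) - 84)/(9*(2*y + 3))] = (-8*y**3 + 12*y**2 + 30)/(12*y**4 + 48*y**3 + 63*y**2 + 27*y), which equals f(y).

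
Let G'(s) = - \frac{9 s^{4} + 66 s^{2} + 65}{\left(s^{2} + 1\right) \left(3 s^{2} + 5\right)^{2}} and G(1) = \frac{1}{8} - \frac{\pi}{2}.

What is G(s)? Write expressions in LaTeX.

G(s) = \frac{3 s^{2} - 6 s - 4 \left(3 s^{2} + 5\right) \operatorname{atan}{\left(s \right)} + 5}{2 \left(3 s^{2} + 5\right)}

A candidate passes only if d/ds[G] lands on the given G'(s) exactly.
A general antiderivative is - \frac{s}{s^{2} + \frac{5}{3}} - 2 \operatorname{atan}{\left(s \right)} + C.
The condition gives C = \frac{1}{8} - \frac{\pi}{2} - (- \frac{\pi}{2} - \frac{3}{8}) = \frac{1}{2}.
So G(s) = \frac{3 s^{2} - 6 s - 4 \left(3 s^{2} + 5\right) \operatorname{atan}{\left(s \right)} + 5}{2 \left(3 s^{2} + 5\right)}.
Check: d/ds[\frac{3 s^{2} - 6 s - 4 \left(3 s^{2} + 5\right) \operatorname{atan}{\left(s \right)} + 5}{2 \left(3 s^{2} + 5\right)}] = \frac{- 9 s^{4} - 66 s^{2} - 65}{9 s^{6} + 39 s^{4} + 55 s^{2} + 25}, which equals G'(s).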